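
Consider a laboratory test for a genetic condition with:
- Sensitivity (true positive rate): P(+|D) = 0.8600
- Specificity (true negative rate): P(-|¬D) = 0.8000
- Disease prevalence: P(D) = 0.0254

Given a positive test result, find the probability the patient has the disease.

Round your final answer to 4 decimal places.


Let D = has disease, + = positive test

Given:
- P(D) = 0.0254 (prevalence)
- P(+|D) = 0.8600 (sensitivity)
- P(-|¬D) = 0.8000 (specificity)
- P(+|¬D) = 0.2000 (false positive rate = 1 - specificity)

Step 1: Find P(+)
P(+) = P(+|D)P(D) + P(+|¬D)P(¬D)
     = 0.8600 × 0.0254 + 0.2000 × 0.9746
     = 0.02184400 + 0.19492000
     = 0.21676400

Step 2: Apply Bayes' theorem for P(D|+)
P(D|+) = P(+|D)P(D) / P(+)
       = 0.02184400 / 0.21676400
       = 0.1008


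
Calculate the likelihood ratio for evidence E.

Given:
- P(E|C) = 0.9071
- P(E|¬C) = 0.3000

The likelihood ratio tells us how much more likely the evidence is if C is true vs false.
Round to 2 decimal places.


Likelihood Ratio (LR) = P(E|C) / P(E|¬C)

LR = 0.9071 / 0.3000
   = 3.02

The evidence is 3.02 times more likely if C is true than if C is false.
Because LR exceeds 1, E is evidence for C.


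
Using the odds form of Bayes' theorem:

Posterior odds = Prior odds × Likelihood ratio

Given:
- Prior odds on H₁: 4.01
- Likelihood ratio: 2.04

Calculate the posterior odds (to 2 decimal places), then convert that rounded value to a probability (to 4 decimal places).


Step 1: Calculate posterior odds
Posterior odds = Prior odds × LR
               = 4.01 × 2.04
               = 8.18

Step 2: Convert to probability
P(H₁|E) = Posterior odds / (1 + Posterior odds)
       = 8.18 / (1 + 8.18)
       = 8.18 / 9.18
       = 0.8911

The evidence increased P(H₁) from 0.8004 to 0.8911.


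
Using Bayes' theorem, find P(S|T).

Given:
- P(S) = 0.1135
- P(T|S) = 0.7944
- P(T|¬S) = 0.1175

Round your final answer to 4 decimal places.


Bayes' theorem: P(S|T) = P(T|S) × P(S) / P(T)

Step 1: Calculate P(T) using law of total probability
P(T) = P(T|S)P(S) + P(T|¬S)P(¬S)
     = 0.7944 × 0.1135 + 0.1175 × 0.8865
     = 0.09016440 + 0.10416375
     = 0.19432815

Step 2: Apply Bayes' theorem
P(S|T) = P(T|S) × P(S) / P(T)
       = 0.09016440 / 0.19432815
       = 0.4640


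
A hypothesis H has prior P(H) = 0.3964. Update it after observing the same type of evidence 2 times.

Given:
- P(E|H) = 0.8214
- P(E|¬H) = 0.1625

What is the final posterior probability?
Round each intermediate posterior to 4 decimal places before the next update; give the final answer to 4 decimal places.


Sequential Bayesian updating:

Initial prior: P(H) = 0.3964

Update 1:
  P(E) = 0.8214 × 0.3964 + 0.1625 × 0.6036 = 0.32560296 + 0.09808500 = 0.42368796
  P(H|E) = 0.32560296 / 0.42368796 = 0.7685

Update 2:
  P(E) = 0.8214 × 0.7685 + 0.1625 × 0.2315 = 0.63124590 + 0.03761875 = 0.66886465
  P(H|E) = 0.63124590 / 0.66886465 = 0.9438

Final posterior: 0.9438


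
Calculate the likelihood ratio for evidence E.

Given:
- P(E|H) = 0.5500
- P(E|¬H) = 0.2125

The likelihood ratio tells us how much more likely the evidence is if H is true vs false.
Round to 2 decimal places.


Likelihood Ratio (LR) = P(E|H) / P(E|¬H)

LR = 0.5500 / 0.2125
   = 2.59

The evidence is 2.59 times more likely if H is true than if H is false.
Because LR exceeds 1, E is evidence for H.


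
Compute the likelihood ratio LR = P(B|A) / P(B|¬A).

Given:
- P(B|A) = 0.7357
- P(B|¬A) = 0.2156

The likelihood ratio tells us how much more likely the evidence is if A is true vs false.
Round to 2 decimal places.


Likelihood Ratio (LR) = P(B|A) / P(B|¬A)

LR = 0.7357 / 0.2156
   = 3.41

The evidence is 3.41 times more likely if A is true than if A is false.
LR > 1, so observing B raises the odds in favor of A.


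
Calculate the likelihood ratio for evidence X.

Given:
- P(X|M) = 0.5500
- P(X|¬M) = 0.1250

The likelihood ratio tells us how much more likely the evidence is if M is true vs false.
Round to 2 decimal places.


Likelihood Ratio (LR) = P(X|M) / P(X|¬M)

LR = 0.5500 / 0.1250
   = 4.40

The evidence is 4.40 times more likely if M is true than if M is false.
Since LR > 1, the evidence supports M over ¬M.


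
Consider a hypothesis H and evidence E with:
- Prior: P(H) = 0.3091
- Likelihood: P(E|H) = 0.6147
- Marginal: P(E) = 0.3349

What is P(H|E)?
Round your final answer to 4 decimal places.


Using Bayes' theorem:

P(H|E) = P(E|H) × P(H) / P(E)
       = 0.6147 × 0.3091 / 0.3349
       = 0.19000377 / 0.3349
       = 0.5673

The evidence strengthens our belief in H.
Prior: 0.3091 → Posterior: 0.5673


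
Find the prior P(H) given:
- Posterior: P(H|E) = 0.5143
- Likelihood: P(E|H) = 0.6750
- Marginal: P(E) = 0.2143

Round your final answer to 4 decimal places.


From Bayes' theorem: P(H|E) = P(E|H) × P(H) / P(E)

Rearranging for P(H):
P(H) = P(H|E) × P(E) / P(E|H)
     = 0.5143 × 0.2143 / 0.6750
     = 0.11021449 / 0.6750
     = 0.1633


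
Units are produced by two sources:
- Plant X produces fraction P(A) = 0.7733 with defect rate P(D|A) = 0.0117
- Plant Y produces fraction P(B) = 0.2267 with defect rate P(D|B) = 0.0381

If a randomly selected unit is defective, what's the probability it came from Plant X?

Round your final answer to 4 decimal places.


Let A = from Plant X, D = defective

Given:
- P(A) = 0.7733, P(B) = 0.2267
- P(D|A) = 0.0117, P(D|B) = 0.0381

Step 1: Find P(D)
P(D) = P(D|A)P(A) + P(D|B)P(B)
     = 0.0117 × 0.7733 + 0.0381 × 0.2267
     = 0.00904761 + 0.00863727
     = 0.01768488

Step 2: Apply Bayes' theorem
P(A|D) = P(D|A)P(A) / P(D)
       = 0.00904761 / 0.01768488
       = 0.5116


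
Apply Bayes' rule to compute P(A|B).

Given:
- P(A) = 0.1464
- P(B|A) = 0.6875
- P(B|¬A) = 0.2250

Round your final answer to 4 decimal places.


Bayes' theorem: P(A|B) = P(B|A) × P(A) / P(B)

Step 1: Calculate P(B) using law of total probability
P(B) = P(B|A)P(A) + P(B|¬A)P(¬A)
     = 0.6875 × 0.1464 + 0.2250 × 0.8536
     = 0.10065000 + 0.19206000
     = 0.29271000

Step 2: Apply Bayes' theorem
P(A|B) = P(B|A) × P(A) / P(B)
       = 0.10065000 / 0.29271000
       = 0.3439


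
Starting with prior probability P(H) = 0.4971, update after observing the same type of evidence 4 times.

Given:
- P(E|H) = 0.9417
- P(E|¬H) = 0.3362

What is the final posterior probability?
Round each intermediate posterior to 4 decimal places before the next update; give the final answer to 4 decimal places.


Sequential Bayesian updating:

Initial prior: P(H) = 0.4971

Update 1:
  P(E) = 0.9417 × 0.4971 + 0.3362 × 0.5029 = 0.46811907 + 0.16907498 = 0.63719405
  P(H|E) = 0.46811907 / 0.63719405 = 0.7347

Update 2:
  P(E) = 0.9417 × 0.7347 + 0.3362 × 0.2653 = 0.69186699 + 0.08919386 = 0.78106085
  P(H|E) = 0.69186699 / 0.78106085 = 0.8858

Update 3:
  P(E) = 0.9417 × 0.8858 + 0.3362 × 0.1142 = 0.83415786 + 0.03839404 = 0.87255190
  P(H|E) = 0.83415786 / 0.87255190 = 0.9560

Update 4:
  P(E) = 0.9417 × 0.9560 + 0.3362 × 0.0440 = 0.90026520 + 0.01479280 = 0.91505800
  P(H|E) = 0.90026520 / 0.91505800 = 0.9838

Final posterior: 0.9838


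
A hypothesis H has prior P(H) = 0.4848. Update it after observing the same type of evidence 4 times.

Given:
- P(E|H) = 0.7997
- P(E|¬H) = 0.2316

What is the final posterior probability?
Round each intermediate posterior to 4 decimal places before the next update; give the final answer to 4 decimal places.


Sequential Bayesian updating:

Initial prior: P(H) = 0.4848

Update 1:
  P(E) = 0.7997 × 0.4848 + 0.2316 × 0.5152 = 0.38769456 + 0.11932032 = 0.50701488
  P(H|E) = 0.38769456 / 0.50701488 = 0.7647

Update 2:
  P(E) = 0.7997 × 0.7647 + 0.2316 × 0.2353 = 0.61153059 + 0.05449548 = 0.66602607
  P(H|E) = 0.61153059 / 0.66602607 = 0.9182

Update 3:
  P(E) = 0.7997 × 0.9182 + 0.2316 × 0.0818 = 0.73428454 + 0.01894488 = 0.75322942
  P(H|E) = 0.73428454 / 0.75322942 = 0.9748

Update 4:
  P(E) = 0.7997 × 0.9748 + 0.2316 × 0.0252 = 0.77954756 + 0.00583632 = 0.78538388
  P(H|E) = 0.77954756 / 0.78538388 = 0.9926

Final posterior: 0.9926


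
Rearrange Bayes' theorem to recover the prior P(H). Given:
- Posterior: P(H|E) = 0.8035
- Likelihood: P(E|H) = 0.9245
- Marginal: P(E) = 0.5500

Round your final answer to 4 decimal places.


From Bayes' theorem: P(H|E) = P(E|H) × P(H) / P(E)

Rearranging for P(H):
P(H) = P(H|E) × P(E) / P(E|H)
     = 0.8035 × 0.5500 / 0.9245
     = 0.44192500 / 0.9245
     = 0.4780


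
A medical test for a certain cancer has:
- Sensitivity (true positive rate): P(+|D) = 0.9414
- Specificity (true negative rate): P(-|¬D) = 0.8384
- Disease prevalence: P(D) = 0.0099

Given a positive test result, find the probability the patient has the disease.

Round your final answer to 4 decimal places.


Let D = has disease, + = positive test

Given:
- P(D) = 0.0099 (prevalence)
- P(+|D) = 0.9414 (sensitivity)
- P(-|¬D) = 0.8384 (specificity)
- P(+|¬D) = 0.1616 (false positive rate = 1 - specificity)

Step 1: Find P(+)
P(+) = P(+|D)P(D) + P(+|¬D)P(¬D)
     = 0.9414 × 0.0099 + 0.1616 × 0.9901
     = 0.00931986 + 0.16000016
     = 0.16932002

Step 2: Apply Bayes' theorem for P(D|+)
P(D|+) = P(+|D)P(D) / P(+)
       = 0.00931986 / 0.16932002
       = 0.0550


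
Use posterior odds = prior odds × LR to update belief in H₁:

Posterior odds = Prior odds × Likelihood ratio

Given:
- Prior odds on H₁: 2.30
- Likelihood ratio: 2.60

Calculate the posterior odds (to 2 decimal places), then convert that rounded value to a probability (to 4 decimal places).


Step 1: Calculate posterior odds
Posterior odds = Prior odds × LR
               = 2.30 × 2.60
               = 5.98

Step 2: Convert to probability
P(H₁|E) = Posterior odds / (1 + Posterior odds)
       = 5.98 / (1 + 5.98)
       = 5.98 / 6.98
       = 0.8567

The evidence increased P(H₁) from 0.6970 to 0.8567.


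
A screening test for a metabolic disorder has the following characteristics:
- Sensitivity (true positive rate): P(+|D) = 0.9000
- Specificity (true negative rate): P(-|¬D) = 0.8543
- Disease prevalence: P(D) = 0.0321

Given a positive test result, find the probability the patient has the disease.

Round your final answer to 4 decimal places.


Let D = has disease, + = positive test

Given:
- P(D) = 0.0321 (prevalence)
- P(+|D) = 0.9000 (sensitivity)
- P(-|¬D) = 0.8543 (specificity)
- P(+|¬D) = 0.1457 (false positive rate = 1 - specificity)

Step 1: Find P(+)
P(+) = P(+|D)P(D) + P(+|¬D)P(¬D)
     = 0.9000 × 0.0321 + 0.1457 × 0.9679
     = 0.02889000 + 0.14102303
     = 0.16991303

Step 2: Apply Bayes' theorem for P(D|+)
P(D|+) = P(+|D)P(D) / P(+)
       = 0.02889000 / 0.16991303
       = 0.1700


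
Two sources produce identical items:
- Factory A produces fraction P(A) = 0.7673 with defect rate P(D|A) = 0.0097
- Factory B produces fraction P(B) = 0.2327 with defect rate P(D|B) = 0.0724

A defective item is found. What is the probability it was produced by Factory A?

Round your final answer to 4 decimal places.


Let A = from Factory A, D = defective

Given:
- P(A) = 0.7673, P(B) = 0.2327
- P(D|A) = 0.0097, P(D|B) = 0.0724

Step 1: Find P(D)
P(D) = P(D|A)P(A) + P(D|B)P(B)
     = 0.0097 × 0.7673 + 0.0724 × 0.2327
     = 0.00744281 + 0.01684748
     = 0.02429029

Step 2: Apply Bayes' theorem
P(A|D) = P(D|A)P(A) / P(D)
       = 0.00744281 / 0.02429029
       = 0.3064


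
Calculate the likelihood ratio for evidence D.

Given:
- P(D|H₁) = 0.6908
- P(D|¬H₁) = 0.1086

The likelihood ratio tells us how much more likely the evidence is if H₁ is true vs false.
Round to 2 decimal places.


Likelihood Ratio (LR) = P(D|H₁) / P(D|¬H₁)

LR = 0.6908 / 0.1086
   = 6.36

The evidence is 6.36 times more likely if H₁ is true than if H₁ is false.
Since LR > 1, the evidence supports H₁ over ¬H₁.


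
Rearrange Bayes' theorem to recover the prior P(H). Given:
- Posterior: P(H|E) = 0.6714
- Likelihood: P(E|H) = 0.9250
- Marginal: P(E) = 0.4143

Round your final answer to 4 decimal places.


From Bayes' theorem: P(H|E) = P(E|H) × P(H) / P(E)

Rearranging for P(H):
P(H) = P(H|E) × P(E) / P(E|H)
     = 0.6714 × 0.4143 / 0.9250
     = 0.27816102 / 0.9250
     = 0.3007


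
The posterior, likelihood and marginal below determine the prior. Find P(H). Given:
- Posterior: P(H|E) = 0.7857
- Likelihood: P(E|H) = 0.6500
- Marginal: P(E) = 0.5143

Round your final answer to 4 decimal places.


From Bayes' theorem: P(H|E) = P(E|H) × P(H) / P(E)

Rearranging for P(H):
P(H) = P(H|E) × P(E) / P(E|H)
     = 0.7857 × 0.5143 / 0.6500
     = 0.40408551 / 0.6500
     = 0.6217


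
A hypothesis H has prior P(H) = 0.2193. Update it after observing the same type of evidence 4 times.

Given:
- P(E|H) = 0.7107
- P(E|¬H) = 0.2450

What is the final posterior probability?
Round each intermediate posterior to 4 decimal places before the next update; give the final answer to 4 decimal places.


Sequential Bayesian updating:

Initial prior: P(H) = 0.2193

Update 1:
  P(E) = 0.7107 × 0.2193 + 0.2450 × 0.7807 = 0.15585651 + 0.19127150 = 0.34712801
  P(H|E) = 0.15585651 / 0.34712801 = 0.4490

Update 2:
  P(E) = 0.7107 × 0.4490 + 0.2450 × 0.5510 = 0.31910430 + 0.13499500 = 0.45409930
  P(H|E) = 0.31910430 / 0.45409930 = 0.7027

Update 3:
  P(E) = 0.7107 × 0.7027 + 0.2450 × 0.2973 = 0.49940889 + 0.07283850 = 0.57224739
  P(H|E) = 0.49940889 / 0.57224739 = 0.8727

Update 4:
  P(E) = 0.7107 × 0.8727 + 0.2450 × 0.1273 = 0.62022789 + 0.03118850 = 0.65141639
  P(H|E) = 0.62022789 / 0.65141639 = 0.9521

Final posterior: 0.9521


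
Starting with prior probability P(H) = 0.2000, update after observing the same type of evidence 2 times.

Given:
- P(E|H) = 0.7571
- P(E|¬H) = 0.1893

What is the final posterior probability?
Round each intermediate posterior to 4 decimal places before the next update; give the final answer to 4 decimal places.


Sequential Bayesian updating:

Initial prior: P(H) = 0.2000

Update 1:
  P(E) = 0.7571 × 0.2000 + 0.1893 × 0.8000 = 0.15142000 + 0.15144000 = 0.30286000
  P(H|E) = 0.15142000 / 0.30286000 = 0.5000

Update 2:
  P(E) = 0.7571 × 0.5000 + 0.1893 × 0.5000 = 0.37855000 + 0.09465000 = 0.47320000
  P(H|E) = 0.37855000 / 0.47320000 = 0.8000

Final posterior: 0.8000


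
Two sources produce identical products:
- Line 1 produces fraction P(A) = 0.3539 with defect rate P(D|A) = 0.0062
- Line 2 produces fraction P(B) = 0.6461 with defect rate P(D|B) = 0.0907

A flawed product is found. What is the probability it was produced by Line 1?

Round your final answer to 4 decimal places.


Let A = from Line 1, D = flawed

Given:
- P(A) = 0.3539, P(B) = 0.6461
- P(D|A) = 0.0062, P(D|B) = 0.0907

Step 1: Find P(D)
P(D) = P(D|A)P(A) + P(D|B)P(B)
     = 0.0062 × 0.3539 + 0.0907 × 0.6461
     = 0.00219418 + 0.05860127
     = 0.06079545

Step 2: Apply Bayes' theorem
P(A|D) = P(D|A)P(A) / P(D)
       = 0.00219418 / 0.06079545
       = 0.0361


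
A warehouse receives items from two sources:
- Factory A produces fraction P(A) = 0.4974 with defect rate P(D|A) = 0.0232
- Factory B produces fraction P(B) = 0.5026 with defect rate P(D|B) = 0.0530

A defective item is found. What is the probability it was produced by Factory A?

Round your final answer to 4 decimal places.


Let A = from Factory A, D = defective

Given:
- P(A) = 0.4974, P(B) = 0.5026
- P(D|A) = 0.0232, P(D|B) = 0.0530

Step 1: Find P(D)
P(D) = P(D|A)P(A) + P(D|B)P(B)
     = 0.0232 × 0.4974 + 0.0530 × 0.5026
     = 0.01153968 + 0.02663780
     = 0.03817748

Step 2: Apply Bayes' theorem
P(A|D) = P(D|A)P(A) / P(D)
       = 0.01153968 / 0.03817748
       = 0.3023


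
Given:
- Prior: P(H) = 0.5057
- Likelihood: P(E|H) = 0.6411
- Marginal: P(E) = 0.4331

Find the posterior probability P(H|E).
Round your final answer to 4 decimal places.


Using Bayes' theorem:

P(H|E) = P(E|H) × P(H) / P(E)
       = 0.6411 × 0.5057 / 0.4331
       = 0.32420427 / 0.4331
       = 0.7486

The evidence strengthens our belief in H.
Prior: 0.5057 → Posterior: 0.7486


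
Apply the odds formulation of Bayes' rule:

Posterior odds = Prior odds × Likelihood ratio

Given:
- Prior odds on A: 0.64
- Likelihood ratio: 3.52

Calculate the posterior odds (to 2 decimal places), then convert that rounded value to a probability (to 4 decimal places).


Step 1: Calculate posterior odds
Posterior odds = Prior odds × LR
               = 0.64 × 3.52
               = 2.25

Step 2: Convert to probability
P(A|E) = Posterior odds / (1 + Posterior odds)
       = 2.25 / (1 + 2.25)
       = 2.25 / 3.25
       = 0.6923

The evidence increased P(A) from 0.3902 to 0.6923.


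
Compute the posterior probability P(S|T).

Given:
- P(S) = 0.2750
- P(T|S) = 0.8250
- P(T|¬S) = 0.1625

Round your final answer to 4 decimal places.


Bayes' theorem: P(S|T) = P(T|S) × P(S) / P(T)

Step 1: Calculate P(T) using law of total probability
P(T) = P(T|S)P(S) + P(T|¬S)P(¬S)
     = 0.8250 × 0.2750 + 0.1625 × 0.7250
     = 0.22687500 + 0.11781250
     = 0.34468750

Step 2: Apply Bayes' theorem
P(S|T) = P(T|S) × P(S) / P(T)
       = 0.22687500 / 0.34468750
       = 0.6582


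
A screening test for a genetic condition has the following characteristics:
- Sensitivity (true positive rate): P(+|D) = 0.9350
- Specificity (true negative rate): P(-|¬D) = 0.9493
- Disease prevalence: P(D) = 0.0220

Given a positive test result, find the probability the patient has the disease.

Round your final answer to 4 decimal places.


Let D = has disease, + = positive test

Given:
- P(D) = 0.0220 (prevalence)
- P(+|D) = 0.9350 (sensitivity)
- P(-|¬D) = 0.9493 (specificity)
- P(+|¬D) = 0.0507 (false positive rate = 1 - specificity)

Step 1: Find P(+)
P(+) = P(+|D)P(D) + P(+|¬D)P(¬D)
     = 0.9350 × 0.0220 + 0.0507 × 0.9780
     = 0.02057000 + 0.04958460
     = 0.07015460

Step 2: Apply Bayes' theorem for P(D|+)
P(D|+) = P(+|D)P(D) / P(+)
       = 0.02057000 / 0.07015460
       = 0.2932


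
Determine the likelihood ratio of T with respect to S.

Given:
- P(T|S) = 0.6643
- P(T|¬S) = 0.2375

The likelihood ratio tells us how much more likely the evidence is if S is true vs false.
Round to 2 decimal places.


Likelihood Ratio (LR) = P(T|S) / P(T|¬S)

LR = 0.6643 / 0.2375
   = 2.80

The evidence is 2.80 times more likely if S is true than if S is false.
Since LR > 1, the evidence supports S over ¬S.


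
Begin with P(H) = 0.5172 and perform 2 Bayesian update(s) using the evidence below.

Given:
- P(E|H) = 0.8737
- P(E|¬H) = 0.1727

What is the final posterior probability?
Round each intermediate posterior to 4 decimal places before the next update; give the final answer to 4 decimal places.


Sequential Bayesian updating:

Initial prior: P(H) = 0.5172

Update 1:
  P(E) = 0.8737 × 0.5172 + 0.1727 × 0.4828 = 0.45187764 + 0.08337956 = 0.53525720
  P(H|E) = 0.45187764 / 0.53525720 = 0.8442

Update 2:
  P(E) = 0.8737 × 0.8442 + 0.1727 × 0.1558 = 0.73757754 + 0.02690666 = 0.76448420
  P(H|E) = 0.73757754 / 0.76448420 = 0.9648

Final posterior: 0.9648


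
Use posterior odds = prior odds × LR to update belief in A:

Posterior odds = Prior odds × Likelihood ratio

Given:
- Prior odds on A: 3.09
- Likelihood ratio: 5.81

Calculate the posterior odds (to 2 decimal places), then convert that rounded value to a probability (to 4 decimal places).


Step 1: Calculate posterior odds
Posterior odds = Prior odds × LR
               = 3.09 × 5.81
               = 17.95

Step 2: Convert to probability
P(A|E) = Posterior odds / (1 + Posterior odds)
       = 17.95 / (1 + 17.95)
       = 17.95 / 18.95
       = 0.9472

The evidence increased P(A) from 0.7555 to 0.9472.


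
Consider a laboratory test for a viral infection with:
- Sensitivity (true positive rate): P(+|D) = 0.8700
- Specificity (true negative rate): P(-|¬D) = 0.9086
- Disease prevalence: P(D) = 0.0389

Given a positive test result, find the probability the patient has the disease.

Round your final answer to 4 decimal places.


Let D = has disease, + = positive test

Given:
- P(D) = 0.0389 (prevalence)
- P(+|D) = 0.8700 (sensitivity)
- P(-|¬D) = 0.9086 (specificity)
- P(+|¬D) = 0.0914 (false positive rate = 1 - specificity)

Step 1: Find P(+)
P(+) = P(+|D)P(D) + P(+|¬D)P(¬D)
     = 0.8700 × 0.0389 + 0.0914 × 0.9611
     = 0.03384300 + 0.08784454
     = 0.12168754

Step 2: Apply Bayes' theorem for P(D|+)
P(D|+) = P(+|D)P(D) / P(+)
       = 0.03384300 / 0.12168754
       = 0.2781


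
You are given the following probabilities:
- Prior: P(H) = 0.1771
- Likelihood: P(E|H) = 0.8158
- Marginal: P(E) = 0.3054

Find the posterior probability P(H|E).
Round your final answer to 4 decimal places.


Using Bayes' theorem:

P(H|E) = P(E|H) × P(H) / P(E)
       = 0.8158 × 0.1771 / 0.3054
       = 0.14447818 / 0.3054
       = 0.4731

The evidence strengthens our belief in H.
Prior: 0.1771 → Posterior: 0.4731


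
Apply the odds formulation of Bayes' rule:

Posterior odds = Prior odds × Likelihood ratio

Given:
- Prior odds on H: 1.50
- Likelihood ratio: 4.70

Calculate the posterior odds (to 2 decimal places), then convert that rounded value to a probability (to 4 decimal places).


Step 1: Calculate posterior odds
Posterior odds = Prior odds × LR
               = 1.50 × 4.70
               = 7.05

Step 2: Convert to probability
P(H|E) = Posterior odds / (1 + Posterior odds)
       = 7.05 / (1 + 7.05)
       = 7.05 / 8.05
       = 0.8758

The evidence increased P(H) from 0.6000 to 0.8758.


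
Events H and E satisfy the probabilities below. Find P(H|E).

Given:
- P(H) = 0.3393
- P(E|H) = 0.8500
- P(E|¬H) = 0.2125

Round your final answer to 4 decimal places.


Bayes' theorem: P(H|E) = P(E|H) × P(H) / P(E)

Step 1: Calculate P(E) using law of total probability
P(E) = P(E|H)P(H) + P(E|¬H)P(¬H)
     = 0.8500 × 0.3393 + 0.2125 × 0.6607
     = 0.28840500 + 0.14039875
     = 0.42880375

Step 2: Apply Bayes' theorem
P(H|E) = P(E|H) × P(H) / P(E)
       = 0.28840500 / 0.42880375
       = 0.6726


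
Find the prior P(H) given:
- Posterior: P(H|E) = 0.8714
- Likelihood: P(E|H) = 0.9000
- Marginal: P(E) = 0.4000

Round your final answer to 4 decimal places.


From Bayes' theorem: P(H|E) = P(E|H) × P(H) / P(E)

Rearranging for P(H):
P(H) = P(H|E) × P(E) / P(E|H)
     = 0.8714 × 0.4000 / 0.9000
     = 0.34856000 / 0.9000
     = 0.3873


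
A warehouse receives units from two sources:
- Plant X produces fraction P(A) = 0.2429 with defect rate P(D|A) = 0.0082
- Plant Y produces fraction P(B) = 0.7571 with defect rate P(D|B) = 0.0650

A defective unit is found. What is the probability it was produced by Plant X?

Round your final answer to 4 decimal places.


Let A = from Plant X, D = defective

Given:
- P(A) = 0.2429, P(B) = 0.7571
- P(D|A) = 0.0082, P(D|B) = 0.0650

Step 1: Find P(D)
P(D) = P(D|A)P(A) + P(D|B)P(B)
     = 0.0082 × 0.2429 + 0.0650 × 0.7571
     = 0.00199178 + 0.04921150
     = 0.05120328

Step 2: Apply Bayes' theorem
P(A|D) = P(D|A)P(A) / P(D)
       = 0.00199178 / 0.05120328
       = 0.0389


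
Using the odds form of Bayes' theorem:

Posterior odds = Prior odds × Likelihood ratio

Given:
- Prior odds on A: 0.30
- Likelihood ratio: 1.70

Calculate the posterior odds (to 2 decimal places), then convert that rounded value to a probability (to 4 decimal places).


Step 1: Calculate posterior odds
Posterior odds = Prior odds × LR
               = 0.30 × 1.70
               = 0.51

Step 2: Convert to probability
P(A|E) = Posterior odds / (1 + Posterior odds)
       = 0.51 / (1 + 0.51)
       = 0.51 / 1.51
       = 0.3377

The evidence increased P(A) from 0.2308 to 0.3377.


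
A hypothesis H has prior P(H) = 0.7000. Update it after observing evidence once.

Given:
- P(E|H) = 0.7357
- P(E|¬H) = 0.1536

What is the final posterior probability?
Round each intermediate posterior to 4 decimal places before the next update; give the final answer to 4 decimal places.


Sequential Bayesian updating:

Initial prior: P(H) = 0.7000

Update 1:
  P(E) = 0.7357 × 0.7000 + 0.1536 × 0.3000 = 0.51499000 + 0.04608000 = 0.56107000
  P(H|E) = 0.51499000 / 0.56107000 = 0.9179

Final posterior: 0.9179


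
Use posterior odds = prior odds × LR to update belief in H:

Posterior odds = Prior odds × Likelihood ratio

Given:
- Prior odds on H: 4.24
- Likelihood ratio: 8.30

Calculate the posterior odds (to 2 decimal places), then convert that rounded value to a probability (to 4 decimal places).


Step 1: Calculate posterior odds
Posterior odds = Prior odds × LR
               = 4.24 × 8.30
               = 35.19

Step 2: Convert to probability
P(H|E) = Posterior odds / (1 + Posterior odds)
       = 35.19 / (1 + 35.19)
       = 35.19 / 36.19
       = 0.9724

The evidence increased P(H) from 0.8092 to 0.9724.


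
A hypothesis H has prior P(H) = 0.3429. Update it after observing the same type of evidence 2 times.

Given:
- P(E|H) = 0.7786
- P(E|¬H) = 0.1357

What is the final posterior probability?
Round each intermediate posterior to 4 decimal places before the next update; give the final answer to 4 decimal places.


Sequential Bayesian updating:

Initial prior: P(H) = 0.3429

Update 1:
  P(E) = 0.7786 × 0.3429 + 0.1357 × 0.6571 = 0.26698194 + 0.08916847 = 0.35615041
  P(H|E) = 0.26698194 / 0.35615041 = 0.7496

Update 2:
  P(E) = 0.7786 × 0.7496 + 0.1357 × 0.2504 = 0.58363856 + 0.03397928 = 0.61761784
  P(H|E) = 0.58363856 / 0.61761784 = 0.9450

Final posterior: 0.9450


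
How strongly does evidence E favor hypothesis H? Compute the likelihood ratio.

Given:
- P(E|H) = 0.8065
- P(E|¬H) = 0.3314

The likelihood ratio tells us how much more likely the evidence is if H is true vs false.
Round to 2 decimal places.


Likelihood Ratio (LR) = P(E|H) / P(E|¬H)

LR = 0.8065 / 0.3314
   = 2.43

The evidence is 2.43 times more likely if H is true than if H is false.
Since LR > 1, the evidence supports H over ¬H.


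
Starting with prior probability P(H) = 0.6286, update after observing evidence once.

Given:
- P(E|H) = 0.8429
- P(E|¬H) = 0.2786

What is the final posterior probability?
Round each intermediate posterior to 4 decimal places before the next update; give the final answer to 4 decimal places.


Sequential Bayesian updating:

Initial prior: P(H) = 0.6286

Update 1:
  P(E) = 0.8429 × 0.6286 + 0.2786 × 0.3714 = 0.52984694 + 0.10347204 = 0.63331898
  P(H|E) = 0.52984694 / 0.63331898 = 0.8366

Final posterior: 0.8366


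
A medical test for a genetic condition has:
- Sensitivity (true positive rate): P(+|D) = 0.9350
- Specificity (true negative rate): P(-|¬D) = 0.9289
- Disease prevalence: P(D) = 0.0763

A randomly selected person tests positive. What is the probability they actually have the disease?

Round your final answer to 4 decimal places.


Let D = has disease, + = positive test

Given:
- P(D) = 0.0763 (prevalence)
- P(+|D) = 0.9350 (sensitivity)
- P(-|¬D) = 0.9289 (specificity)
- P(+|¬D) = 0.0711 (false positive rate = 1 - specificity)

Step 1: Find P(+)
P(+) = P(+|D)P(D) + P(+|¬D)P(¬D)
     = 0.9350 × 0.0763 + 0.0711 × 0.9237
     = 0.07134050 + 0.06567507
     = 0.13701557

Step 2: Apply Bayes' theorem for P(D|+)
P(D|+) = P(+|D)P(D) / P(+)
       = 0.07134050 / 0.13701557
       = 0.5207


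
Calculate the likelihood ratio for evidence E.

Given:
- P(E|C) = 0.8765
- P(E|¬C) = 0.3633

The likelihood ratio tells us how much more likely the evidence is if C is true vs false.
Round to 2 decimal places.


Likelihood Ratio (LR) = P(E|C) / P(E|¬C)

LR = 0.8765 / 0.3633
   = 2.41

The evidence is 2.41 times more likely if C is true than if C is false.
LR > 1, so observing E raises the odds in favor of C.


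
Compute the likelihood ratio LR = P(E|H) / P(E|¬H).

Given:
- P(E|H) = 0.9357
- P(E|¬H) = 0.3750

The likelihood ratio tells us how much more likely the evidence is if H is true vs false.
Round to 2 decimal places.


Likelihood Ratio (LR) = P(E|H) / P(E|¬H)

LR = 0.9357 / 0.3750
   = 2.50

The evidence is 2.50 times more likely if H is true than if H is false.
Since LR > 1, the evidence supports H over ¬H.


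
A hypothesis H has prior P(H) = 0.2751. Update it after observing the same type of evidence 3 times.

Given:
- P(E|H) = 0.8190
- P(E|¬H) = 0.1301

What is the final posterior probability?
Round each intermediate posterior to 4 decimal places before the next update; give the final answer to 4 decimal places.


Sequential Bayesian updating:

Initial prior: P(H) = 0.2751

Update 1:
  P(E) = 0.8190 × 0.2751 + 0.1301 × 0.7249 = 0.22530690 + 0.09430949 = 0.31961639
  P(H|E) = 0.22530690 / 0.31961639 = 0.7049

Update 2:
  P(E) = 0.8190 × 0.7049 + 0.1301 × 0.2951 = 0.57731310 + 0.03839251 = 0.61570561
  P(H|E) = 0.57731310 / 0.61570561 = 0.9376

Update 3:
  P(E) = 0.8190 × 0.9376 + 0.1301 × 0.0624 = 0.76789440 + 0.00811824 = 0.77601264
  P(H|E) = 0.76789440 / 0.77601264 = 0.9895

Final posterior: 0.9895


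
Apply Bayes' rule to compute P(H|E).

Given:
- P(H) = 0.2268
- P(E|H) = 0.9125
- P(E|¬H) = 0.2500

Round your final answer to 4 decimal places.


Bayes' theorem: P(H|E) = P(E|H) × P(H) / P(E)

Step 1: Calculate P(E) using law of total probability
P(E) = P(E|H)P(H) + P(E|¬H)P(¬H)
     = 0.9125 × 0.2268 + 0.2500 × 0.7732
     = 0.20695500 + 0.19330000
     = 0.40025500

Step 2: Apply Bayes' theorem
P(H|E) = P(E|H) × P(H) / P(E)
       = 0.20695500 / 0.40025500
       = 0.5171


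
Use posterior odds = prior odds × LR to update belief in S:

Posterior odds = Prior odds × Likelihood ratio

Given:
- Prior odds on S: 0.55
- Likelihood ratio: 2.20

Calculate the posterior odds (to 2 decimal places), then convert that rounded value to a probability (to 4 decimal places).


Step 1: Calculate posterior odds
Posterior odds = Prior odds × LR
               = 0.55 × 2.20
               = 1.21

Step 2: Convert to probability
P(S|E) = Posterior odds / (1 + Posterior odds)
       = 1.21 / (1 + 1.21)
       = 1.21 / 2.21
       = 0.5475

The evidence increased P(S) from 0.3548 to 0.5475.


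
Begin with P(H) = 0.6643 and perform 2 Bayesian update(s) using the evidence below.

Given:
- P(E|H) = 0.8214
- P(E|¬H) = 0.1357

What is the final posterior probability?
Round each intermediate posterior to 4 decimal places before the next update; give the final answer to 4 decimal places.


Sequential Bayesian updating:

Initial prior: P(H) = 0.6643

Update 1:
  P(E) = 0.8214 × 0.6643 + 0.1357 × 0.3357 = 0.54565602 + 0.04555449 = 0.59121051
  P(H|E) = 0.54565602 / 0.59121051 = 0.9229

Update 2:
  P(E) = 0.8214 × 0.9229 + 0.1357 × 0.0771 = 0.75807006 + 0.01046247 = 0.76853253
  P(H|E) = 0.75807006 / 0.76853253 = 0.9864

Final posterior: 0.9864


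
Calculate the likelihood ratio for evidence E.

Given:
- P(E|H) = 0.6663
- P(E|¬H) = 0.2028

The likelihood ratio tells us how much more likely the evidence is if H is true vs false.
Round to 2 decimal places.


Likelihood Ratio (LR) = P(E|H) / P(E|¬H)

LR = 0.6663 / 0.2028
   = 3.29

The evidence is 3.29 times more likely if H is true than if H is false.
Because LR exceeds 1, E is evidence for H.


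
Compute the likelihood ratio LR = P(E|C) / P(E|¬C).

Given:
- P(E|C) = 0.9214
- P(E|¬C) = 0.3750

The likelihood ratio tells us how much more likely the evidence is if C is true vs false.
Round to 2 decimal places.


Likelihood Ratio (LR) = P(E|C) / P(E|¬C)

LR = 0.9214 / 0.3750
   = 2.46

The evidence is 2.46 times more likely if C is true than if C is false.
LR > 1, so observing E raises the odds in favor of C.


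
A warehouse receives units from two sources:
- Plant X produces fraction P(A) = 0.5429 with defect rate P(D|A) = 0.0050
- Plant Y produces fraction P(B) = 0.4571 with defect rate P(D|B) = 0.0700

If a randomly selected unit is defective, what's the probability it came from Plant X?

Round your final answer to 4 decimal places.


Let A = from Plant X, D = defective

Given:
- P(A) = 0.5429, P(B) = 0.4571
- P(D|A) = 0.0050, P(D|B) = 0.0700

Step 1: Find P(D)
P(D) = P(D|A)P(A) + P(D|B)P(B)
     = 0.0050 × 0.5429 + 0.0700 × 0.4571
     = 0.00271450 + 0.03199700
     = 0.03471150

Step 2: Apply Bayes' theorem
P(A|D) = P(D|A)P(A) / P(D)
       = 0.00271450 / 0.03471150
       = 0.0782


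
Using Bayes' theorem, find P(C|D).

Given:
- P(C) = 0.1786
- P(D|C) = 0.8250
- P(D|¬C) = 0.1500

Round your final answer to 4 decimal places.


Bayes' theorem: P(C|D) = P(D|C) × P(C) / P(D)

Step 1: Calculate P(D) using law of total probability
P(D) = P(D|C)P(C) + P(D|¬C)P(¬C)
     = 0.8250 × 0.1786 + 0.1500 × 0.8214
     = 0.14734500 + 0.12321000
     = 0.27055500

Step 2: Apply Bayes' theorem
P(C|D) = P(D|C) × P(C) / P(D)
       = 0.14734500 / 0.27055500
       = 0.5446


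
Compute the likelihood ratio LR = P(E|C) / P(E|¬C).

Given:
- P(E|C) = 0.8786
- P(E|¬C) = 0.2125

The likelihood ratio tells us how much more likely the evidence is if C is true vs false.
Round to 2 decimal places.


Likelihood Ratio (LR) = P(E|C) / P(E|¬C)

LR = 0.8786 / 0.2125
   = 4.13

The evidence is 4.13 times more likely if C is true than if C is false.
Since LR > 1, the evidence supports C over ¬C.


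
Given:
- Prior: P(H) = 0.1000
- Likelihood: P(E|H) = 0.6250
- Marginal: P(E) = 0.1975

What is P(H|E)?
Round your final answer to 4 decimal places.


Using Bayes' theorem:

P(H|E) = P(E|H) × P(H) / P(E)
       = 0.6250 × 0.1000 / 0.1975
       = 0.06250000 / 0.1975
       = 0.3165

The evidence strengthens our belief in H.
Prior: 0.1000 → Posterior: 0.3165


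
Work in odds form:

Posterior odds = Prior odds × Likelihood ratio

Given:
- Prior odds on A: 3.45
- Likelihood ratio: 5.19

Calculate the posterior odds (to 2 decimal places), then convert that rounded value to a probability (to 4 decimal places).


Step 1: Calculate posterior odds
Posterior odds = Prior odds × LR
               = 3.45 × 5.19
               = 17.91

Step 2: Convert to probability
P(A|E) = Posterior odds / (1 + Posterior odds)
       = 17.91 / (1 + 17.91)
       = 17.91 / 18.91
       = 0.9471

The evidence increased P(A) from 0.7753 to 0.9471.


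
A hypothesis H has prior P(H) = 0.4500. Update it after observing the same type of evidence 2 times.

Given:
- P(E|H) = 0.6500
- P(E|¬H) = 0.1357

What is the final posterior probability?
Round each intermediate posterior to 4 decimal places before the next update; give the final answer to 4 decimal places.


Sequential Bayesian updating:

Initial prior: P(H) = 0.4500

Update 1:
  P(E) = 0.6500 × 0.4500 + 0.1357 × 0.5500 = 0.29250000 + 0.07463500 = 0.36713500
  P(H|E) = 0.29250000 / 0.36713500 = 0.7967

Update 2:
  P(E) = 0.6500 × 0.7967 + 0.1357 × 0.2033 = 0.51785500 + 0.02758781 = 0.54544281
  P(H|E) = 0.51785500 / 0.54544281 = 0.9494

Final posterior: 0.9494


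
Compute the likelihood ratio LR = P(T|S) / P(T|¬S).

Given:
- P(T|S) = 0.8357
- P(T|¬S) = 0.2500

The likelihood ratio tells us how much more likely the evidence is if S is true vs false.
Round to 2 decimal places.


Likelihood Ratio (LR) = P(T|S) / P(T|¬S)

LR = 0.8357 / 0.2500
   = 3.34

The evidence is 3.34 times more likely if S is true than if S is false.
Since LR > 1, the evidence supports S over ¬S.


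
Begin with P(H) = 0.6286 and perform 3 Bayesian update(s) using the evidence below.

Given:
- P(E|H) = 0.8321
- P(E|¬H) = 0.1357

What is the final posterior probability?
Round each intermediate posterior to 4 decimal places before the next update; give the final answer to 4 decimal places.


Sequential Bayesian updating:

Initial prior: P(H) = 0.6286

Update 1:
  P(E) = 0.8321 × 0.6286 + 0.1357 × 0.3714 = 0.52305806 + 0.05039898 = 0.57345704
  P(H|E) = 0.52305806 / 0.57345704 = 0.9121

Update 2:
  P(E) = 0.8321 × 0.9121 + 0.1357 × 0.0879 = 0.75895841 + 0.01192803 = 0.77088644
  P(H|E) = 0.75895841 / 0.77088644 = 0.9845

Update 3:
  P(E) = 0.8321 × 0.9845 + 0.1357 × 0.0155 = 0.81920245 + 0.00210335 = 0.82130580
  P(H|E) = 0.81920245 / 0.82130580 = 0.9974

Final posterior: 0.9974


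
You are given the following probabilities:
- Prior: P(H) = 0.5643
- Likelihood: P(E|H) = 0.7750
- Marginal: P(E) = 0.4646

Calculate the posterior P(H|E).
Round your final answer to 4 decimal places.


Using Bayes' theorem:

P(H|E) = P(E|H) × P(H) / P(E)
       = 0.7750 × 0.5643 / 0.4646
       = 0.43733250 / 0.4646
       = 0.9413

The evidence strengthens our belief in H.
Prior: 0.5643 → Posterior: 0.9413


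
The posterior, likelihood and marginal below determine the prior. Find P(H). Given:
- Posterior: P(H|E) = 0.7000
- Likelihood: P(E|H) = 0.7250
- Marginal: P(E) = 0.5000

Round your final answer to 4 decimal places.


From Bayes' theorem: P(H|E) = P(E|H) × P(H) / P(E)

Rearranging for P(H):
P(H) = P(H|E) × P(E) / P(E|H)
     = 0.7000 × 0.5000 / 0.7250
     = 0.35000000 / 0.7250
     = 0.4828


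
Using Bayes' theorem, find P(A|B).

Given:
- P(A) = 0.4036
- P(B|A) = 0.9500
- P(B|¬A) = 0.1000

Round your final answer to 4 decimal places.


Bayes' theorem: P(A|B) = P(B|A) × P(A) / P(B)

Step 1: Calculate P(B) using law of total probability
P(B) = P(B|A)P(A) + P(B|¬A)P(¬A)
     = 0.9500 × 0.4036 + 0.1000 × 0.5964
     = 0.38342000 + 0.05964000
     = 0.44306000

Step 2: Apply Bayes' theorem
P(A|B) = P(B|A) × P(A) / P(B)
       = 0.38342000 / 0.44306000
       = 0.8654


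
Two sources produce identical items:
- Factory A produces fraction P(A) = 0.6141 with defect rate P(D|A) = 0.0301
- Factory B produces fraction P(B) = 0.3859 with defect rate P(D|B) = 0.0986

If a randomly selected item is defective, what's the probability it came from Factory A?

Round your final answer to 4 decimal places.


Let A = from Factory A, D = defective

Given:
- P(A) = 0.6141, P(B) = 0.3859
- P(D|A) = 0.0301, P(D|B) = 0.0986

Step 1: Find P(D)
P(D) = P(D|A)P(A) + P(D|B)P(B)
     = 0.0301 × 0.6141 + 0.0986 × 0.3859
     = 0.01848441 + 0.03804974
     = 0.05653415

Step 2: Apply Bayes' theorem
P(A|D) = P(D|A)P(A) / P(D)
       = 0.01848441 / 0.05653415
       = 0.3270


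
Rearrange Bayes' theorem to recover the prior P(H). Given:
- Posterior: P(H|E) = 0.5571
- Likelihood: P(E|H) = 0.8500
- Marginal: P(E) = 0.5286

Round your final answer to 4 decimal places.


From Bayes' theorem: P(H|E) = P(E|H) × P(H) / P(E)

Rearranging for P(H):
P(H) = P(H|E) × P(E) / P(E|H)
     = 0.5571 × 0.5286 / 0.8500
     = 0.29448306 / 0.8500
     = 0.3465


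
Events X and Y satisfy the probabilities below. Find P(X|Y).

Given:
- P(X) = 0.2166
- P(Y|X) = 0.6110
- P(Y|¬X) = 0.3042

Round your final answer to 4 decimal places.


Bayes' theorem: P(X|Y) = P(Y|X) × P(X) / P(Y)

Step 1: Calculate P(Y) using law of total probability
P(Y) = P(Y|X)P(X) + P(Y|¬X)P(¬X)
     = 0.6110 × 0.2166 + 0.3042 × 0.7834
     = 0.13234260 + 0.23831028
     = 0.37065288

Step 2: Apply Bayes' theorem
P(X|Y) = P(Y|X) × P(X) / P(Y)
       = 0.13234260 / 0.37065288
       = 0.3571


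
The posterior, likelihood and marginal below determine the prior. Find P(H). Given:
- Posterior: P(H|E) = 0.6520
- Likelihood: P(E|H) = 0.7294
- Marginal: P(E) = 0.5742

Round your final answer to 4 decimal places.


From Bayes' theorem: P(H|E) = P(E|H) × P(H) / P(E)

Rearranging for P(H):
P(H) = P(H|E) × P(E) / P(E|H)
     = 0.6520 × 0.5742 / 0.7294
     = 0.37437840 / 0.7294
     = 0.5133


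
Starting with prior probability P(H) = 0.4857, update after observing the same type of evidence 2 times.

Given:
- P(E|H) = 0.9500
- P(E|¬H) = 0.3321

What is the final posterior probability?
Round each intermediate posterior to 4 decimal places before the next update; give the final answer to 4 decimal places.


Sequential Bayesian updating:

Initial prior: P(H) = 0.4857

Update 1:
  P(E) = 0.9500 × 0.4857 + 0.3321 × 0.5143 = 0.46141500 + 0.17079903 = 0.63221403
  P(H|E) = 0.46141500 / 0.63221403 = 0.7298

Update 2:
  P(E) = 0.9500 × 0.7298 + 0.3321 × 0.2702 = 0.69331000 + 0.08973342 = 0.78304342
  P(H|E) = 0.69331000 / 0.78304342 = 0.8854

Final posterior: 0.8854


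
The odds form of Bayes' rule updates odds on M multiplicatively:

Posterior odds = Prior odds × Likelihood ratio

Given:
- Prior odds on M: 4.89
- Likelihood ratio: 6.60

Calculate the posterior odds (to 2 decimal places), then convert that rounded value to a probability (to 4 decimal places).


Step 1: Calculate posterior odds
Posterior odds = Prior odds × LR
               = 4.89 × 6.60
               = 32.27

Step 2: Convert to probability
P(M|E) = Posterior odds / (1 + Posterior odds)
       = 32.27 / (1 + 32.27)
       = 32.27 / 33.27
       = 0.9699

The evidence increased P(M) from 0.8302 to 0.9699.
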